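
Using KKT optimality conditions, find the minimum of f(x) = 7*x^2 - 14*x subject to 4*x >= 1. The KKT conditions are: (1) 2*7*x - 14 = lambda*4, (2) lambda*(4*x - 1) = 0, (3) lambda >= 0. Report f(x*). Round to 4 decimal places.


Step 1: Try lambda = 0 (constraint inactive).
Stationarity: 2*7*x - 14 = 0
x* = 14/(2*7) = 1.0
Check constraint: 4*1.0 = 4.0 >= 1 -- satisfied.
Step 2: Compute optimal value.
f(x*) = 7*1.0^2 - 14*1.0 = -7.0


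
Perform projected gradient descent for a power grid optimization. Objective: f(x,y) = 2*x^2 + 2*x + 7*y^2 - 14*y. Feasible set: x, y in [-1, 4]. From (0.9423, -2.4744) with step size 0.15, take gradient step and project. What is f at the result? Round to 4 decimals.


Step 1: Compute gradient at (0.9423, -2.4744).
grad_x = 2*2*0.9423 + 2 = 5.7692
grad_y = 2*7*-2.4744 - 14 = -48.6416
Step 2: Gradient step.
x_raw = 0.9423 - 0.15*5.7692 = 0.0769
y_raw = -2.4744 - 0.15*-48.6416 = 4.8218
Step 3: Project onto [-1, 4].
x_proj = clip(0.0769) = 0.0769
y_proj = clip(4.8218) = 4.0
Step 4: Evaluate f.
f(0.0769, 4.0) = 56.1657


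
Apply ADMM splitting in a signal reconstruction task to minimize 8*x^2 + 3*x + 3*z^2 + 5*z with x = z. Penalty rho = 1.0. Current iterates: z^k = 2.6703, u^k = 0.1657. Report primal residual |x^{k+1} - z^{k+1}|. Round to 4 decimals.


ADMM iteration with rho = 1.0, z^k = 2.6703, u^k = 0.1657
Step 1: x-update.
Minimize 8*x^2 + 3*x + (1.0/2)*(x - 2.6703 + 0.1657)^2
FOC: (2*8 + 1.0)*x = -3 + 1.0*(2.6703 - 0.1657)
x^{k+1} = -0.0291
Step 2: z-update.
Minimize 3*z^2 + 5*z + (1.0/2)*(-0.0291 - z + 0.1657)^2
FOC: (2*3 + 1.0)*z = -5 + 1.0*(-0.0291 + 0.1657)
z^{k+1} = -0.6948
Step 3: u-update.
u^{k+1} = 0.1657 - 0.0291 + 0.6948 = 0.8313
Step 4: Primal residual = |-0.0291 + 0.6948| = 0.6656


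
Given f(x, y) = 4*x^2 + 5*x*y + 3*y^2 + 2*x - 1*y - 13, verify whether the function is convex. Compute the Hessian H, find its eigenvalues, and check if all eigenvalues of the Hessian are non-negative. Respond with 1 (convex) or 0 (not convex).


The Hessian of f(x,y) = 4*x^2 + 5*x*y + 3*y^2 + 2*x - 1*y - 13 is:
H = [[8, 5], [5, 6]]
Trace = 8 + 6 = 14
Determinant = 8*6 - (5)^2 = 23
Discriminant = (14)^2 - 4*23 = 104.0
Eigenvalues: lambda_1 = 1.901, lambda_2 = 12.099
The function is convex.

1


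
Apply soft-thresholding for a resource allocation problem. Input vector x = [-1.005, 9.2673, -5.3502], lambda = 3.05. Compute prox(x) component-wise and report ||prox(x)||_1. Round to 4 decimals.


Soft-thresholding with lambda = 3.05:
prox(-1.005) = sign(-1.005)*max(|-1.005| - 3.05, 0) = 0.0
prox(9.2673) = sign(9.2673)*max(|9.2673| - 3.05, 0) = 6.2173
prox(-5.3502) = sign(-5.3502)*max(|-5.3502| - 3.05, 0) = -2.3002
prox(x) = [0.0, 6.2173, -2.3002]
||prox(x)||_1 = 0.0 + 6.2173 + 2.3002 = 8.5175


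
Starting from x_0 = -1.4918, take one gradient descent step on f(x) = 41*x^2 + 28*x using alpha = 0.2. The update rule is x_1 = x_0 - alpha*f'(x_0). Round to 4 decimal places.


We compute the gradient at x_0 and apply the update.
f'(x) = 82*x + 28
f'(-1.4918) = 82*-1.4918 + 28 = -94.3276
x_1 = -1.4918 - 0.2*-94.3276 = 17.3737


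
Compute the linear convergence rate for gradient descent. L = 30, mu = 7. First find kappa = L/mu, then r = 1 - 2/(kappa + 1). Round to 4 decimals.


Step 1: Compute the condition number.
kappa = L/mu = 30/7 = 4.2857
Step 2: Compute the convergence rate.
r = 1 - 2/(kappa + 1) = 1 - 2*mu/(L + mu) = (L - mu)/(L + mu) = 23/37 = 0.6216


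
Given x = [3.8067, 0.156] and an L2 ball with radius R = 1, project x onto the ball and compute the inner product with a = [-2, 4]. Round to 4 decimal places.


Step 1: Compute ||x|| (intermediates to 6 decimals).
||x|| = sqrt(3.8067^2 + 0.156^2) = 3.809895
Step 2: Project.
Since ||x|| > R, scale = R/||x|| = 1/3.809895 = 0.262474, proj(x) = scale * x
proj(x) = [0.99916, 0.040946]
Step 3: Dot product.
a^T * proj(x) = -2*0.99916 + 4*0.040946 = -1.8345


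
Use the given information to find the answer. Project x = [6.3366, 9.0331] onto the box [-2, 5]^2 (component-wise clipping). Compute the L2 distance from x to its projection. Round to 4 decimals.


Project each component onto [-2, 5].
clip(6.3366) = 5.0, clip(9.0331) = 5.0
Projection = [5.0, 5.0]
Squared diffs: [1.7865, 16.2659]
Distance = sqrt(18.0524) = 4.2488


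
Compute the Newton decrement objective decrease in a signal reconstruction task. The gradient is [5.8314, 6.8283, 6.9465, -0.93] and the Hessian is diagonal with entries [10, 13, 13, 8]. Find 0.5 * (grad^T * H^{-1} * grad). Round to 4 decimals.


Step 1: H is diagonal, so H^(-1) * g = [0.5831, 0.5253, 0.5343, -0.1163].
Step 2: g^T H^(-1) g = sum_i g_i^2 / H_ii
  = (5.8314)^2/10 + (6.8283)^2/13 + (6.9465)^2/13 + (-0.93)^2/8
  = 3.4005 + 3.5866 + 3.7118 + 0.1081 = 10.8071
Step 3: Objective decrease = 0.5 * g^T H^(-1) g = 5.4035


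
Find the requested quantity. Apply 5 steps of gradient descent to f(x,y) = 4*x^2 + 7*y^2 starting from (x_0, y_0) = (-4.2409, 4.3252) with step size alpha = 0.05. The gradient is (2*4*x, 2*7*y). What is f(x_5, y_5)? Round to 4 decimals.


Gradient descent on f(x,y) = 4*x^2 + 7*y^2.
Starting point: (-4.2409, 4.3252), alpha = 0.05
Step 1: grad_x = 2*4*-4.2409 = -33.9272, grad_y = 2*7*4.3252 = 60.5528
  x_1 = -4.2409 - 0.05*-33.9272 = -2.5445
  y_1 = 4.3252 - 0.05*60.5528 = 1.2976
Step 2: grad_x = 2*4*-2.5445 = -20.3563, grad_y = 2*7*1.2976 = 18.1658
  x_2 = -2.5445 - 0.05*-20.3563 = -1.5267
  y_2 = 1.2976 - 0.05*18.1658 = 0.3893
Step 3: grad_x = 2*4*-1.5267 = -12.2138, grad_y = 2*7*0.3893 = 5.4498
  x_3 = -1.5267 - 0.05*-12.2138 = -0.916
  y_3 = 0.3893 - 0.05*5.4498 = 0.1168
Step 4: grad_x = 2*4*-0.916 = -7.3283, grad_y = 2*7*0.1168 = 1.6349
  x_4 = -0.916 - 0.05*-7.3283 = -0.5496
  y_4 = 0.1168 - 0.05*1.6349 = 0.035
Step 5: grad_x = 2*4*-0.5496 = -4.397, grad_y = 2*7*0.035 = 0.4905
  x_5 = -0.5496 - 0.05*-4.397 = -0.3298
  y_5 = 0.035 - 0.05*0.4905 = 0.0105
f(-0.3298, 0.0105) = 4*(-0.3298)^2 + 7*0.0105^2 = 0.4358


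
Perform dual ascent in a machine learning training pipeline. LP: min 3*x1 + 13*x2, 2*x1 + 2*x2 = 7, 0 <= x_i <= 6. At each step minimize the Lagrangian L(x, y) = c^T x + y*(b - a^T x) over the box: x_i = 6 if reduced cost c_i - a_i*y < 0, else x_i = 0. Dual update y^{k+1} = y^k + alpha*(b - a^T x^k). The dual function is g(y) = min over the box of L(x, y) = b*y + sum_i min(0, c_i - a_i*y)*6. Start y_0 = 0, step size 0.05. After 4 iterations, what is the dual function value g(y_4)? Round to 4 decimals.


Dual ascent for LP: min 3*x1 + 13*x2, 2*x1 + 2*x2 = 7, 0 <= x_i <= 6
Step 1: y^k = 0.0, reduced costs: (3.0, 13.0)
  x^k = (0.0, 0.0), subgradient = b - a^T x = 7.0
  y^{k+1} = 0.0 + 0.05*7.0 = 0.35
Step 2: y^k = 0.35, reduced costs: (2.3, 12.3)
  x^k = (0.0, 0.0), subgradient = b - a^T x = 7.0
  y^{k+1} = 0.35 + 0.05*7.0 = 0.7
Step 3: y^k = 0.7, reduced costs: (1.6, 11.6)
  x^k = (0.0, 0.0), subgradient = b - a^T x = 7.0
  y^{k+1} = 0.7 + 0.05*7.0 = 1.05
Step 4: y^k = 1.05, reduced costs: (0.9, 10.9)
  x^k = (0.0, 0.0), subgradient = b - a^T x = 7.0
  y^{k+1} = 1.05 + 0.05*7.0 = 1.4
Dual objective at y_4 = 1.4: reduced costs (0.2, 10.2), box minimizer x = (0.0, 0.0)
g(y_4) = b*y + (c1 - a1*y)*x1 + (c2 - a2*y)*x2 = 7*1.4 + 0.2*0.0 + 10.2*0.0 = 9.8 + 0.0 + 0.0 = 9.8


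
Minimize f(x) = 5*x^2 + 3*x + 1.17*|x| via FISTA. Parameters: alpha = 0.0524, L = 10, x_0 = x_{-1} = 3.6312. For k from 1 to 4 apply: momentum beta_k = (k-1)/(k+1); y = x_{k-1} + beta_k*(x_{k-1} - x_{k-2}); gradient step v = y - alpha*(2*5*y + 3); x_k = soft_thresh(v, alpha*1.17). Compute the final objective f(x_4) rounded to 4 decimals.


FISTA on f(x) = 5*x^2 + 3*x + 1.17*|x|
L = 10, alpha = 0.0524
Iteration 1: beta = 0.0, y = 3.6312 + 0.0*(3.6312 - 3.6312) = 3.6312
  grad(y) = 39.312, v = y - alpha*grad = 1.5713
  prox(v) = soft_thresh(1.5713, 0.0613) = 1.5099
Iteration 2: beta = 0.3333, y = 1.5099 + 0.3333*(1.5099 - 3.6312) = 0.8029
  grad(y) = 11.0286, v = y - alpha*grad = 0.225
  prox(v) = soft_thresh(0.225, 0.0613) = 0.1637
Iteration 3: beta = 0.5, y = 0.1637 + 0.5*(0.1637 - 1.5099) = -0.5095
  grad(y) = -2.0949, v = y - alpha*grad = -0.3997
  prox(v) = soft_thresh(-0.3997, 0.0613) = -0.3384
Iteration 4: beta = 0.6, y = -0.3384 + 0.6*(-0.3384 - 0.1637) = -0.6396
  grad(y) = -3.3965, v = y - alpha*grad = -0.4617
  prox(v) = soft_thresh(-0.4617, 0.0613) = -0.4004
f(x_4) = 5*(-0.4004)^2 + 3*(-0.4004) + 1.17*|-0.4004| = 0.0688


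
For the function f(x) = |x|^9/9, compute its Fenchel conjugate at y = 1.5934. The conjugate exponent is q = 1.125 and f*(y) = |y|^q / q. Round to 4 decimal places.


The conjugate exponent q satisfies 1/p + 1/q = 1.
p = 9, so q = 9/(9 - 1) = 1.125
|y|^q = 1.5934^1.125 = 1.6889
f*(1.5934) = 1.6889 / 1.125 = 1.5013


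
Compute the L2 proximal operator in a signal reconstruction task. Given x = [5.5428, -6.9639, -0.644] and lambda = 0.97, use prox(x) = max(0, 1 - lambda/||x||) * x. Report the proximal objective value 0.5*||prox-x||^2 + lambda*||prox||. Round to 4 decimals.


Step 1: Compute ||x||.
||x|| = 8.9237
Step 2: Compute scaling factor.
scale = max(0, 1 - 0.97/8.9237) = 0.8913
Step 3: prox(x) = [4.9403, -6.2069, -0.574]
||prox(x)|| = 7.9537
Step 4: Proximal objective.
0.5*||prox-x||^2 = 0.4705
lambda*||prox|| = 7.7151
Total = 8.1856


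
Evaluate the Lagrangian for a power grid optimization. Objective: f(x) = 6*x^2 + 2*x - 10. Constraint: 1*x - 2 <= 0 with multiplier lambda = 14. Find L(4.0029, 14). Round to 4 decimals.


Step 1: Evaluate f(x).
f(4.0029) = 6*4.0029^2 + 2*4.0029 - 10 = 94.1451
Step 2: Evaluate g(x).
g(4.0029) = 1*4.0029 - 2 = 2.0029
Step 3: Compute Lagrangian.
L = 94.1451 + 14*2.0029 = 122.1857


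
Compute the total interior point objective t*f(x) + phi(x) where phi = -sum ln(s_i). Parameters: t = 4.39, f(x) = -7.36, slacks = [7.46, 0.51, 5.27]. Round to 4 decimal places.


Step 1: Compute log-barrier.
ln values: [2.0096, -0.6733, 1.662]
phi = -(2.0096 - 0.6733 + 1.662) = -2.9982
Step 2: Compute augmented objective.
t*f(x) = 4.39*-7.36 = -32.3104
Total = -32.3104 - 2.9982 = -35.3086


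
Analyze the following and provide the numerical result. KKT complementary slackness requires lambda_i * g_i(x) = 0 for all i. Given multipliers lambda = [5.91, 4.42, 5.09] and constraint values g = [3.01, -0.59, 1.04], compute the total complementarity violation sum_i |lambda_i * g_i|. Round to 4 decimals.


KKT complementary slackness check:
lambda_1 * g_1 = 5.91 * 3.01 = 17.7891
lambda_2 * g_2 = 4.42 * -0.59 = -2.6078
lambda_3 * g_3 = 5.09 * 1.04 = 5.2936
Total violation = 17.7891 + 2.6078 + 5.2936 = 25.6905


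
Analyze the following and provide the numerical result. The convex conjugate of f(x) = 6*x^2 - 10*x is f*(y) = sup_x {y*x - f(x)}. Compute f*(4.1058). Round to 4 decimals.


f*(y) = sup_x {y*x - a*x^2 - b*x} = sup_x {(y-b)*x - a*x^2}
FOC: (y - b) - 2a*x = 0 => x* = (y - b)/(2a)
x* = (4.1058 + 10)/(2*6) = 1.1755
f*(4.1058) = (y-b)^2/(4a) = (4.1058 + 10)^2/(4*6)
= 198.9736/24 = 8.2906


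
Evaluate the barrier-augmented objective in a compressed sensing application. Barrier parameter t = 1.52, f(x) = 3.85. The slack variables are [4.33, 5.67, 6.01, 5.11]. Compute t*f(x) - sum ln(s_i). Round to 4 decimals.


Step 1: Compute log-barrier.
ln values: [1.4656, 1.7352, 1.7934, 1.6312]
phi = -(1.4656 + 1.7352 + 1.7934 + 1.6312) = -6.6254
Step 2: Compute augmented objective.
t*f(x) = 1.52*3.85 = 5.852
Total = 5.852 - 6.6254 = -0.7734


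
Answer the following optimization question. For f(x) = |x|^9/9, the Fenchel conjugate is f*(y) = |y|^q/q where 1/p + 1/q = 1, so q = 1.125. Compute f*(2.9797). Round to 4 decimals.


The conjugate exponent q satisfies 1/p + 1/q = 1.
p = 9, so q = 9/(9 - 1) = 1.125
|y|^q = 2.9797^1.125 = 3.4154
f*(2.9797) = 3.4154 / 1.125 = 3.0359


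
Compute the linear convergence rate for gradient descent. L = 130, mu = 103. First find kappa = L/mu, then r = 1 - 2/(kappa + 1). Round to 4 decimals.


Step 1: Compute the condition number.
kappa = L/mu = 130/103 = 1.2621
Step 2: Compute the convergence rate.
r = 1 - 2/(kappa + 1) = 1 - 2*mu/(L + mu) = (L - mu)/(L + mu) = 27/233 = 0.1159


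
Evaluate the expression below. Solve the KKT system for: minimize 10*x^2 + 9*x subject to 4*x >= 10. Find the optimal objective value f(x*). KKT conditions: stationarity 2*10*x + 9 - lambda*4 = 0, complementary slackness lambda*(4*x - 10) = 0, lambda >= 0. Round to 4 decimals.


Step 1: Try lambda = 0 (constraint inactive).
x_unc = -9/(2*10) = -0.45
Check: 4*-0.45 = -1.8 < 10 -- violated!
Step 2: Constraint must be active: 4*x = 10
x* = 10/4 = 2.5
lambda = (2*10*2.5 + 9)/4 = 14.75
Step 3: Compute optimal value.
f(x*) = 10*2.5^2 + 9*2.5 = 85.0


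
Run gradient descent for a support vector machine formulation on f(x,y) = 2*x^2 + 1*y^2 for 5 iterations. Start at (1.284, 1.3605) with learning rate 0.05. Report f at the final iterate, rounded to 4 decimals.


Gradient descent on f(x,y) = 2*x^2 + 1*y^2.
Starting point: (1.284, 1.3605), alpha = 0.05
Step 1: grad_x = 2*2*1.284 = 5.136, grad_y = 2*1*1.3605 = 2.721
  x_1 = 1.284 - 0.05*5.136 = 1.0272
  y_1 = 1.3605 - 0.05*2.721 = 1.2245
Step 2: grad_x = 2*2*1.0272 = 4.1088, grad_y = 2*1*1.2245 = 2.4489
  x_2 = 1.0272 - 0.05*4.1088 = 0.8218
  y_2 = 1.2245 - 0.05*2.4489 = 1.102
Step 3: grad_x = 2*2*0.8218 = 3.287, grad_y = 2*1*1.102 = 2.204
  x_3 = 0.8218 - 0.05*3.287 = 0.6574
  y_3 = 1.102 - 0.05*2.204 = 0.9918
Step 4: grad_x = 2*2*0.6574 = 2.6296, grad_y = 2*1*0.9918 = 1.9836
  x_4 = 0.6574 - 0.05*2.6296 = 0.5259
  y_4 = 0.9918 - 0.05*1.9836 = 0.8926
Step 5: grad_x = 2*2*0.5259 = 2.1037, grad_y = 2*1*0.8926 = 1.7852
  x_5 = 0.5259 - 0.05*2.1037 = 0.4207
  y_5 = 0.8926 - 0.05*1.7852 = 0.8034
f(0.4207, 0.8034) = 2*0.4207^2 + 1*0.8034^2 = 0.9994


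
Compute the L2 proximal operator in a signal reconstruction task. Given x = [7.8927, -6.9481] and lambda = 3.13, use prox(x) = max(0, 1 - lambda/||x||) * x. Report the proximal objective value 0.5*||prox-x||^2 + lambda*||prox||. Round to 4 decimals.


Step 1: Compute ||x||.
||x|| = 10.5153
Step 2: Compute scaling factor.
scale = max(0, 1 - 3.13/10.5153) = 0.7023
Step 3: prox(x) = [5.5433, -4.8799]
||prox(x)|| = 7.3853
Step 4: Proximal objective.
0.5*||prox-x||^2 = 4.8985
lambda*||prox|| = 23.116
Total = 28.0143


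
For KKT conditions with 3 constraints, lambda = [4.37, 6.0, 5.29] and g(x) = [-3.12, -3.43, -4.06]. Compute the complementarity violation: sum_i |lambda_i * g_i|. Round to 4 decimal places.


KKT complementary slackness check:
lambda_1 * g_1 = 4.37 * -3.12 = -13.6344
lambda_2 * g_2 = 6.0 * -3.43 = -20.58
lambda_3 * g_3 = 5.29 * -4.06 = -21.4774
Total violation = 13.6344 + 20.58 + 21.4774 = 55.6918


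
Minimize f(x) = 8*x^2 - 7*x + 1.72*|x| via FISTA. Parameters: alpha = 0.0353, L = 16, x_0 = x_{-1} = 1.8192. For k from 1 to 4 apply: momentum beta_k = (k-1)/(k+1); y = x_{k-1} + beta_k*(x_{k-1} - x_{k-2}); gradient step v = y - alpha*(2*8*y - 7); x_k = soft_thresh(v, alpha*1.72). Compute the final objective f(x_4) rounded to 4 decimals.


FISTA on f(x) = 8*x^2 - 7*x + 1.72*|x|
L = 16, alpha = 0.0353
Iteration 1: beta = 0.0, y = 1.8192 + 0.0*(1.8192 - 1.8192) = 1.8192
  grad(y) = 22.1072, v = y - alpha*grad = 1.0388
  prox(v) = soft_thresh(1.0388, 0.0607) = 0.9781
Iteration 2: beta = 0.3333, y = 0.9781 + 0.3333*(0.9781 - 1.8192) = 0.6977
  grad(y) = 4.1637, v = y - alpha*grad = 0.5508
  prox(v) = soft_thresh(0.5508, 0.0607) = 0.49
Iteration 3: beta = 0.5, y = 0.49 + 0.5*(0.49 - 0.9781) = 0.246
  grad(y) = -3.0639, v = y - alpha*grad = 0.3542
  prox(v) = soft_thresh(0.3542, 0.0607) = 0.2934
Iteration 4: beta = 0.6, y = 0.2934 + 0.6*(0.2934 - 0.49) = 0.1755
  grad(y) = -4.1921, v = y - alpha*grad = 0.3235
  prox(v) = soft_thresh(0.3235, 0.0607) = 0.2628
f(x_4) = 8*0.2628^2 - 7*0.2628 + 1.72*|0.2628| = -0.835


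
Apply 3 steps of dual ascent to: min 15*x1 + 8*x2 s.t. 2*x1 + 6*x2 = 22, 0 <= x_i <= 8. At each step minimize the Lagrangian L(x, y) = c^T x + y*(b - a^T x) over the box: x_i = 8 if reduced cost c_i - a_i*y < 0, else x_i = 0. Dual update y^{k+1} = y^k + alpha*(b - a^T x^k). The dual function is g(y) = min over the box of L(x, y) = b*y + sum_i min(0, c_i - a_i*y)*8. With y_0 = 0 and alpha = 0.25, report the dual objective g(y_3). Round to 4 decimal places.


Dual ascent for LP: min 15*x1 + 8*x2, 2*x1 + 6*x2 = 22, 0 <= x_i <= 8
Step 1: y^k = 0.0, reduced costs: (15.0, 8.0)
  x^k = (0.0, 0.0), subgradient = b - a^T x = 22.0
  y^{k+1} = 0.0 + 0.25*22.0 = 5.5
Step 2: y^k = 5.5, reduced costs: (4.0, -25.0)
  x^k = (0.0, 8.0), subgradient = b - a^T x = -26.0
  y^{k+1} = 5.5 + 0.25*-26.0 = -1.0
Step 3: y^k = -1.0, reduced costs: (17.0, 14.0)
  x^k = (0.0, 0.0), subgradient = b - a^T x = 22.0
  y^{k+1} = -1.0 + 0.25*22.0 = 4.5
Dual objective at y_3 = 4.5: reduced costs (6.0, -19.0), box minimizer x = (0.0, 8.0)
g(y_3) = b*y + (c1 - a1*y)*x1 + (c2 - a2*y)*x2 = 22*4.5 + 6.0*0.0 + (-19.0)*8.0 = 99.0 + 0.0 - 152.0 = -53.0


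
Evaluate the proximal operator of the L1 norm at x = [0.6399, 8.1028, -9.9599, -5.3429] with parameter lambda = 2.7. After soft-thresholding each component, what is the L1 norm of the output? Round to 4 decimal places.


Soft-thresholding with lambda = 2.7:
prox(0.6399) = sign(0.6399)*max(|0.6399| - 2.7, 0) = 0.0
prox(8.1028) = sign(8.1028)*max(|8.1028| - 2.7, 0) = 5.4028
prox(-9.9599) = sign(-9.9599)*max(|-9.9599| - 2.7, 0) = -7.2599
prox(-5.3429) = sign(-5.3429)*max(|-5.3429| - 2.7, 0) = -2.6429
prox(x) = [0.0, 5.4028, -7.2599, -2.6429]
||prox(x)||_1 = 0.0 + 5.4028 + 7.2599 + 2.6429 = 15.3056


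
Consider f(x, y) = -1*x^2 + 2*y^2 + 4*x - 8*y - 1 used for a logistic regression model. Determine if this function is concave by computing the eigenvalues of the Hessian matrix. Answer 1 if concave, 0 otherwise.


The Hessian of f(x,y) = -1*x^2 + 2*y^2 + 4*x - 8*y - 1 is:
H = [[-2, 0], [0, 4]]
Trace = -2 + 4 = 2
Determinant = -2*4 - (0)^2 = -8
Discriminant = (2)^2 - 4*-8 = 36.0
Eigenvalues: lambda_1 = -2.0, lambda_2 = 4.0
The function is not concave.

0


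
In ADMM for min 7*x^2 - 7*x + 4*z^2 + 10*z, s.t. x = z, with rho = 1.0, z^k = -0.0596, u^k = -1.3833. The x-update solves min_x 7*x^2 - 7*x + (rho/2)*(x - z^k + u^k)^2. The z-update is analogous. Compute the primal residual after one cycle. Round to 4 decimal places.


ADMM iteration with rho = 1.0, z^k = -0.0596, u^k = -1.3833
Step 1: x-update.
Minimize 7*x^2 - 7*x + (1.0/2)*(x + 0.0596 - 1.3833)^2
FOC: (2*7 + 1.0)*x = 7 + 1.0*(-0.0596 + 1.3833)
x^{k+1} = 0.5549
Step 2: z-update.
Minimize 4*z^2 + 10*z + (1.0/2)*(0.5549 - z - 1.3833)^2
FOC: (2*4 + 1.0)*z = -10 + 1.0*(0.5549 - 1.3833)
z^{k+1} = -1.2032
Step 3: u-update.
u^{k+1} = -1.3833 + 0.5549 + 1.2032 = 0.3748
Step 4: Primal residual = |0.5549 + 1.2032| = 1.7581


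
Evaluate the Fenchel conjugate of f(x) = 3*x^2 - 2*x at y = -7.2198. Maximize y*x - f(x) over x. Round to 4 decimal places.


f*(y) = sup_x {y*x - a*x^2 - b*x} = sup_x {(y-b)*x - a*x^2}
FOC: (y - b) - 2a*x = 0 => x* = (y - b)/(2a)
x* = (-7.2198 + 2)/(2*3) = -0.87
f*(-7.2198) = (y-b)^2/(4a) = (-7.2198 + 2)^2/(4*3)
= 27.2463/12 = 2.2705


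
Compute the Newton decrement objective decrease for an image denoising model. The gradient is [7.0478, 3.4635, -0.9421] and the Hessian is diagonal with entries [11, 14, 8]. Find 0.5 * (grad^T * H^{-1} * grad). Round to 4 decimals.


Step 1: H is diagonal, so H^(-1) * g = [0.6407, 0.2474, -0.1178].
Step 2: g^T H^(-1) g = sum_i g_i^2 / H_ii
  = (7.0478)^2/11 + (3.4635)^2/14 + (-0.9421)^2/8
  = 4.5156 + 0.8568 + 0.1109 = 5.4834
Step 3: Objective decrease = 0.5 * g^T H^(-1) g = 2.7417


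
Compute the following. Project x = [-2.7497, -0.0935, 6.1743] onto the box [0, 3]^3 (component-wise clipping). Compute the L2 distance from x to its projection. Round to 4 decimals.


Project each component onto [0, 3].
clip(-2.7497) = 0.0, clip(-0.0935) = 0.0, clip(6.1743) = 3.0
Projection = [0.0, 0.0, 3.0]
Squared diffs: [7.5609, 0.0087, 10.0762]
Distance = sqrt(17.6458) = 4.2007


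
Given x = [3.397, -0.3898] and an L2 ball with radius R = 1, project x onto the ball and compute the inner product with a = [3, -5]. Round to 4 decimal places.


Step 1: Compute ||x|| (intermediates to 6 decimals).
||x|| = sqrt(3.397^2 + (-0.3898)^2) = 3.419291
Step 2: Project.
Since ||x|| > R, scale = R/||x|| = 1/3.419291 = 0.292458, proj(x) = scale * x
proj(x) = [0.99348, -0.114]
Step 3: Dot product.
a^T * proj(x) = 3*0.99348 - 5*(-0.114) = 3.5504


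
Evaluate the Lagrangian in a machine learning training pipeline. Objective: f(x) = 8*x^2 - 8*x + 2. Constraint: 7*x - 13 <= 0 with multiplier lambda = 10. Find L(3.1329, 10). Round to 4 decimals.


Step 1: Evaluate f(x).
f(3.1329) = 8*3.1329^2 - 8*3.1329 + 2 = 55.4573
Step 2: Evaluate g(x).
g(3.1329) = 7*3.1329 - 13 = 8.9303
Step 3: Compute Lagrangian.
L = 55.4573 + 10*8.9303 = 144.7603


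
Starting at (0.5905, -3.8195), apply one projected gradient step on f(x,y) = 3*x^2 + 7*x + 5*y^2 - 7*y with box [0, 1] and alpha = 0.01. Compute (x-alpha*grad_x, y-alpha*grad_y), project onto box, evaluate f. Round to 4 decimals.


Step 1: Compute gradient at (0.5905, -3.8195).
grad_x = 2*3*0.5905 + 7 = 10.543
grad_y = 2*5*-3.8195 - 7 = -45.195
Step 2: Gradient step.
x_raw = 0.5905 - 0.01*10.543 = 0.4851
y_raw = -3.8195 - 0.01*-45.195 = -3.3676
Step 3: Project onto [0, 1].
x_proj = clip(0.4851) = 0.4851
y_proj = clip(-3.3676) = 0.0
Step 4: Evaluate f.
f(0.4851, 0.0) = 4.1014


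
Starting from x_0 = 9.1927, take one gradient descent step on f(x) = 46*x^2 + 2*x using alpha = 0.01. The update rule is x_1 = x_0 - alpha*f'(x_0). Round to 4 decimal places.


We compute the gradient at x_0 and apply the update.
f'(x) = 92*x + 2
f'(9.1927) = 92*9.1927 + 2 = 847.7284
x_1 = 9.1927 - 0.01*847.7284 = 0.7154


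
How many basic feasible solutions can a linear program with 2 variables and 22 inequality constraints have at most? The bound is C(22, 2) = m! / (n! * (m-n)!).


Each vertex corresponds to some choice of n active constraints out of m, so the number of vertices is at most C(m, n) = m! / (n!(m-n)!).
m = 22, n = 2
Numerator: 22 * 21
Denominator: 2! = 2
C(22, 2) = 231


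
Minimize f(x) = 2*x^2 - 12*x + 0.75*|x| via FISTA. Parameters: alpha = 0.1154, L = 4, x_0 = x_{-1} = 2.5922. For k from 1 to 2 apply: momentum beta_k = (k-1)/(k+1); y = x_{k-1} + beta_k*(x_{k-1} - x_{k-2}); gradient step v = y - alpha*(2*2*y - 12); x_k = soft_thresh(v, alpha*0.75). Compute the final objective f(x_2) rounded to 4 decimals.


FISTA on f(x) = 2*x^2 - 12*x + 0.75*|x|
L = 4, alpha = 0.1154
Iteration 1: beta = 0.0, y = 2.5922 + 0.0*(2.5922 - 2.5922) = 2.5922
  grad(y) = -1.6312, v = y - alpha*grad = 2.7804
  prox(v) = soft_thresh(2.7804, 0.0866) = 2.6939
Iteration 2: beta = 0.3333, y = 2.6939 + 0.3333*(2.6939 - 2.5922) = 2.7278
  grad(y) = -1.0889, v = y - alpha*grad = 2.8534
  prox(v) = soft_thresh(2.8534, 0.0866) = 2.7669
f(x_2) = 2*2.7669^2 - 12*2.7669 + 0.75*|2.7669| = -15.8162


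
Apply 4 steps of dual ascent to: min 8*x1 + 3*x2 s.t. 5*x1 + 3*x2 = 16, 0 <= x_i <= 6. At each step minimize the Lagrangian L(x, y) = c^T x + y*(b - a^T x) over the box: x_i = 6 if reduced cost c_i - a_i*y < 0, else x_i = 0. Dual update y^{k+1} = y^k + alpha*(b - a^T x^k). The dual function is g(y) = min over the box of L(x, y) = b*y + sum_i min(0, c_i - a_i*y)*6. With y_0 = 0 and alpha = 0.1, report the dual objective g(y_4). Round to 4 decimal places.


Dual ascent for LP: min 8*x1 + 3*x2, 5*x1 + 3*x2 = 16, 0 <= x_i <= 6
Step 1: y^k = 0.0, reduced costs: (8.0, 3.0)
  x^k = (0.0, 0.0), subgradient = b - a^T x = 16.0
  y^{k+1} = 0.0 + 0.1*16.0 = 1.6
Step 2: y^k = 1.6, reduced costs: (0.0, -1.8)
  x^k = (0.0, 6.0), subgradient = b - a^T x = -2.0
  y^{k+1} = 1.6 + 0.1*-2.0 = 1.4
Step 3: y^k = 1.4, reduced costs: (1.0, -1.2)
  x^k = (0.0, 6.0), subgradient = b - a^T x = -2.0
  y^{k+1} = 1.4 + 0.1*-2.0 = 1.2
Step 4: y^k = 1.2, reduced costs: (2.0, -0.6)
  x^k = (0.0, 6.0), subgradient = b - a^T x = -2.0
  y^{k+1} = 1.2 + 0.1*-2.0 = 1.0
Dual objective at y_4 = 1.0: reduced costs (3.0, 0.0), box minimizer x = (0.0, 0.0)
g(y_4) = b*y + (c1 - a1*y)*x1 + (c2 - a2*y)*x2 = 16*1.0 + 3.0*0.0 + 0.0*0.0 = 16.0 + 0.0 + 0.0 = 16.0


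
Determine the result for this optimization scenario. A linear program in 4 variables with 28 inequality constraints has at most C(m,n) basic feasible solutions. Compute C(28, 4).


Each vertex corresponds to some choice of n active constraints out of m, so the number of vertices is at most C(m, n) = m! / (n!(m-n)!).
m = 28, n = 4
Numerator: 28 * 27 * 26 * 25
Denominator: 4! = 24
C(28, 4) = 20475


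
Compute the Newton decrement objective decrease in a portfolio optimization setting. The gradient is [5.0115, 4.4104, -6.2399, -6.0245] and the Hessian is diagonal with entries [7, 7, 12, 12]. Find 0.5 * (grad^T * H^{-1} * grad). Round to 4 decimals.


Step 1: H is diagonal, so H^(-1) * g = [0.7159, 0.6301, -0.52, -0.502].
Step 2: g^T H^(-1) g = sum_i g_i^2 / H_ii
  = (5.0115)^2/7 + (4.4104)^2/7 + (-6.2399)^2/12 + (-6.0245)^2/12
  = 3.5879 + 2.7788 + 3.2447 + 3.0246 = 12.6359
Step 3: Objective decrease = 0.5 * g^T H^(-1) g = 6.318


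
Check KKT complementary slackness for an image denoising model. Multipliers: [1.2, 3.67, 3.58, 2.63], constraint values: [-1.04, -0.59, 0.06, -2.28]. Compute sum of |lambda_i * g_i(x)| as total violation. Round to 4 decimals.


KKT complementary slackness check:
lambda_1 * g_1 = 1.2 * -1.04 = -1.248
lambda_2 * g_2 = 3.67 * -0.59 = -2.1653
lambda_3 * g_3 = 3.58 * 0.06 = 0.2148
lambda_4 * g_4 = 2.63 * -2.28 = -5.9964
Total violation = 1.248 + 2.1653 + 0.2148 + 5.9964 = 9.6245


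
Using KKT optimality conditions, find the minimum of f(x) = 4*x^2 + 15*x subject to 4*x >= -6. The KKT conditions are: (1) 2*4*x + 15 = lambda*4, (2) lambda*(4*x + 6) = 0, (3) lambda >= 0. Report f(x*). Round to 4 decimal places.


Step 1: Try lambda = 0 (constraint inactive).
x_unc = -15/(2*4) = -1.875
Check: 4*-1.875 = -7.5 < -6 -- violated!
Step 2: Constraint must be active: 4*x = -6
x* = -6/4 = -1.5
lambda = (2*4*(-1.5) + 15)/4 = 0.75
Step 3: Compute optimal value.
f(x*) = 4*(-1.5)^2 + 15*(-1.5) = -13.5


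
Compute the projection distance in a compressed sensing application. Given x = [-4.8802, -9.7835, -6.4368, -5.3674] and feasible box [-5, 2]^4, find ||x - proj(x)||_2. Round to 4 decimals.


Project each component onto [-5, 2].
clip(-4.8802) = -4.8802, clip(-9.7835) = -5.0, clip(-6.4368) = -5.0, clip(-5.3674) = -5.0
Projection = [-4.8802, -5.0, -5.0, -5.0]
Squared diffs: [0.0, 22.8819, 2.0644, 0.135]
Distance = sqrt(25.0813) = 5.0081


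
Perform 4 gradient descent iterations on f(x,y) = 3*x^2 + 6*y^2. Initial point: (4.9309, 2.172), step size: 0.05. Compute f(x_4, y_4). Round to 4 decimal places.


Gradient descent on f(x,y) = 3*x^2 + 6*y^2.
Starting point: (4.9309, 2.172), alpha = 0.05
Step 1: grad_x = 2*3*4.9309 = 29.5854, grad_y = 2*6*2.172 = 26.064
  x_1 = 4.9309 - 0.05*29.5854 = 3.4516
  y_1 = 2.172 - 0.05*26.064 = 0.8688
Step 2: grad_x = 2*3*3.4516 = 20.7098, grad_y = 2*6*0.8688 = 10.4256
  x_2 = 3.4516 - 0.05*20.7098 = 2.4161
  y_2 = 0.8688 - 0.05*10.4256 = 0.3475
Step 3: grad_x = 2*3*2.4161 = 14.4968, grad_y = 2*6*0.3475 = 4.1702
  x_3 = 2.4161 - 0.05*14.4968 = 1.6913
  y_3 = 0.3475 - 0.05*4.1702 = 0.139
Step 4: grad_x = 2*3*1.6913 = 10.1478, grad_y = 2*6*0.139 = 1.6681
  x_4 = 1.6913 - 0.05*10.1478 = 1.1839
  y_4 = 0.139 - 0.05*1.6681 = 0.0556
f(1.1839, 0.0556) = 3*1.1839^2 + 6*0.0556^2 = 4.2235


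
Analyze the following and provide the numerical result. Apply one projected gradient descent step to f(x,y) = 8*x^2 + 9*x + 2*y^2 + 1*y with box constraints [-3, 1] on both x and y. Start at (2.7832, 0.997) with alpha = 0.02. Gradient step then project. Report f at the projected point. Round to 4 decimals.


Step 1: Compute gradient at (2.7832, 0.997).
grad_x = 2*8*2.7832 + 9 = 53.5312
grad_y = 2*2*0.997 + 1 = 4.988
Step 2: Gradient step.
x_raw = 2.7832 - 0.02*53.5312 = 1.7126
y_raw = 0.997 - 0.02*4.988 = 0.8972
Step 3: Project onto [-3, 1].
x_proj = clip(1.7126) = 1.0
y_proj = clip(0.8972) = 0.8972
Step 4: Evaluate f.
f(1.0, 0.8972) = 19.5073


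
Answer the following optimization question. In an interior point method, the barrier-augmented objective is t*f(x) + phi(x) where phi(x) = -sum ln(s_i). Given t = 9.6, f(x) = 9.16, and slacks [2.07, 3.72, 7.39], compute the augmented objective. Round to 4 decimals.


Step 1: Compute log-barrier.
ln values: [0.7275, 1.3137, 2.0001]
phi = -(0.7275 + 1.3137 + 2.0001) = -4.0414
Step 2: Compute augmented objective.
t*f(x) = 9.6*9.16 = 87.936
Total = 87.936 - 4.0414 = 83.8946


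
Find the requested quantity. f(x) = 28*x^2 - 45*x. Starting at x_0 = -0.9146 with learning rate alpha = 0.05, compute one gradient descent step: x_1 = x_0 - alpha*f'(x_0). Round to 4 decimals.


We compute the gradient at x_0 and apply the update.
f'(x) = 56*x - 45
f'(-0.9146) = 56*-0.9146 - 45 = -96.2176
x_1 = -0.9146 - 0.05*-96.2176 = 3.8963


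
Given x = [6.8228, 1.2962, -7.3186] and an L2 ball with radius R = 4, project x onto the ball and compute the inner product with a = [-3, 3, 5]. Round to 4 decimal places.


Step 1: Compute ||x|| (intermediates to 6 decimals).
||x|| = sqrt(6.8228^2 + 1.2962^2 + (-7.3186)^2) = 10.089234
Step 2: Project.
Since ||x|| > R, scale = R/||x|| = 4/10.089234 = 0.396462, proj(x) = scale * x
proj(x) = [2.704981, 0.513894, -2.901547]
Step 3: Dot product.
a^T * proj(x) = -3*2.704981 + 3*0.513894 + 5*(-2.901547) = -21.081


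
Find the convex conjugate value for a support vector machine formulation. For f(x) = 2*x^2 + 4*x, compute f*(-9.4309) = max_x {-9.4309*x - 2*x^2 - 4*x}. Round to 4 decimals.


f*(y) = sup_x {y*x - a*x^2 - b*x} = sup_x {(y-b)*x - a*x^2}
FOC: (y - b) - 2a*x = 0 => x* = (y - b)/(2a)
x* = (-9.4309 - 4)/(2*2) = -3.3577
f*(-9.4309) = (y-b)^2/(4a) = (-9.4309 - 4)^2/(4*2)
= 180.3891/8 = 22.5486


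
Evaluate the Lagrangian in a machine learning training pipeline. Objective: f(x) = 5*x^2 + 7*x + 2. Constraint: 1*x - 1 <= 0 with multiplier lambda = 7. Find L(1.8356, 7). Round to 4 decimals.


Step 1: Evaluate f(x).
f(1.8356) = 5*1.8356^2 + 7*1.8356 + 2 = 31.6963
Step 2: Evaluate g(x).
g(1.8356) = 1*1.8356 - 1 = 0.8356
Step 3: Compute Lagrangian.
L = 31.6963 + 7*0.8356 = 37.5455


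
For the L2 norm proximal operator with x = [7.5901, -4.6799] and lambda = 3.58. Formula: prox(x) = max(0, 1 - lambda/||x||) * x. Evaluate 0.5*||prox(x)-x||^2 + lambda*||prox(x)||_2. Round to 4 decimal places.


Step 1: Compute ||x||.
||x|| = 8.9169
Step 2: Compute scaling factor.
scale = max(0, 1 - 3.58/8.9169) = 0.5985
Step 3: prox(x) = [4.5428, -2.801]
||prox(x)|| = 5.3369
Step 4: Proximal objective.
0.5*||prox-x||^2 = 6.4082
lambda*||prox|| = 19.1061
Total = 25.5143


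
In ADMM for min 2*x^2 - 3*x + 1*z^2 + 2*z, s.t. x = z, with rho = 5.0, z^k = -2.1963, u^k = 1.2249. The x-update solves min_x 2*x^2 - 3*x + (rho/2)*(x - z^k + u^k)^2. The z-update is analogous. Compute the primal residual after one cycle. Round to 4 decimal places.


ADMM iteration with rho = 5.0, z^k = -2.1963, u^k = 1.2249
Step 1: x-update.
Minimize 2*x^2 - 3*x + (5.0/2)*(x + 2.1963 + 1.2249)^2
FOC: (2*2 + 5.0)*x = 3 + 5.0*(-2.1963 - 1.2249)
x^{k+1} = -1.5673
Step 2: z-update.
Minimize 1*z^2 + 2*z + (5.0/2)*(-1.5673 - z + 1.2249)^2
FOC: (2*1 + 5.0)*z = -2 + 5.0*(-1.5673 + 1.2249)
z^{k+1} = -0.5303
Step 3: u-update.
u^{k+1} = 1.2249 - 1.5673 + 0.5303 = 0.1879
Step 4: Primal residual = |-1.5673 + 0.5303| = 1.037


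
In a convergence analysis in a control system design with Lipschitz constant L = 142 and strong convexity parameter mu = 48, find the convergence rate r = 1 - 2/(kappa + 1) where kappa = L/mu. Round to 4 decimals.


Step 1: Compute the condition number.
kappa = L/mu = 142/48 = 2.9583
Step 2: Compute the convergence rate.
r = 1 - 2/(kappa + 1) = 1 - 2*mu/(L + mu) = (L - mu)/(L + mu) = 94/190 = 0.4947


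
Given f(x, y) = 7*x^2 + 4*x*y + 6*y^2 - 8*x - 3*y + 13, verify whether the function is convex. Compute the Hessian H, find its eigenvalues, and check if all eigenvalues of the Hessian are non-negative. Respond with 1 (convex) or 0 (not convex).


The Hessian of f(x,y) = 7*x^2 + 4*x*y + 6*y^2 - 8*x - 3*y + 13 is:
H = [[14, 4], [4, 12]]
Trace = 14 + 12 = 26
Determinant = 14*12 - (4)^2 = 152
Discriminant = (26)^2 - 4*152 = 68.0
Eigenvalues: lambda_1 = 8.8769, lambda_2 = 17.1231
The function is convex.

1


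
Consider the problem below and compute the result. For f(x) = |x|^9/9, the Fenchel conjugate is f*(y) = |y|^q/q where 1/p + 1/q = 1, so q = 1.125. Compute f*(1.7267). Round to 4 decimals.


The conjugate exponent q satisfies 1/p + 1/q = 1.
p = 9, so q = 9/(9 - 1) = 1.125
|y|^q = 1.7267^1.125 = 1.8487
f*(1.7267) = 1.8487 / 1.125 = 1.6433


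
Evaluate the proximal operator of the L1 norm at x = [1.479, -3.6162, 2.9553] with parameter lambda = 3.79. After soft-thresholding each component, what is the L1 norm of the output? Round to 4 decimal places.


Soft-thresholding with lambda = 3.79:
prox(1.479) = sign(1.479)*max(|1.479| - 3.79, 0) = 0.0
prox(-3.6162) = sign(-3.6162)*max(|-3.6162| - 3.79, 0) = 0.0
prox(2.9553) = sign(2.9553)*max(|2.9553| - 3.79, 0) = 0.0
prox(x) = [0.0, 0.0, 0.0]
||prox(x)||_1 = 0.0 + 0.0 + 0.0 = 0.0


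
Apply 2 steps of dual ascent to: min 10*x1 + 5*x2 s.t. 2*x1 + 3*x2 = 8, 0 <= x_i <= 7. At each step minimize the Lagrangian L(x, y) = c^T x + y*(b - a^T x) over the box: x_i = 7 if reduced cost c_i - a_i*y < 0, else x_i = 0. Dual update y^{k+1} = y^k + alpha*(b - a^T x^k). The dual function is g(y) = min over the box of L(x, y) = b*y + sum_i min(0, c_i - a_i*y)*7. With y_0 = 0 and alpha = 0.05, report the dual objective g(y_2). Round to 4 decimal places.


Dual ascent for LP: min 10*x1 + 5*x2, 2*x1 + 3*x2 = 8, 0 <= x_i <= 7
Step 1: y^k = 0.0, reduced costs: (10.0, 5.0)
  x^k = (0.0, 0.0), subgradient = b - a^T x = 8.0
  y^{k+1} = 0.0 + 0.05*8.0 = 0.4
Step 2: y^k = 0.4, reduced costs: (9.2, 3.8)
  x^k = (0.0, 0.0), subgradient = b - a^T x = 8.0
  y^{k+1} = 0.4 + 0.05*8.0 = 0.8
Dual objective at y_2 = 0.8: reduced costs (8.4, 2.6), box minimizer x = (0.0, 0.0)
g(y_2) = b*y + (c1 - a1*y)*x1 + (c2 - a2*y)*x2 = 8*0.8 + 8.4*0.0 + 2.6*0.0 = 6.4 + 0.0 + 0.0 = 6.4


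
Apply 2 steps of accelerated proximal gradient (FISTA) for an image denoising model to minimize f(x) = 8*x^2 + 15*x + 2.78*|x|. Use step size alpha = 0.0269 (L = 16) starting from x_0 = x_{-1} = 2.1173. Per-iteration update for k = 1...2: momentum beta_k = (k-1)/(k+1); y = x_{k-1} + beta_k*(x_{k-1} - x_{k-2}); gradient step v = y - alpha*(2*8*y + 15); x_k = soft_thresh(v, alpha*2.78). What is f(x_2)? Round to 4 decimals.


FISTA on f(x) = 8*x^2 + 15*x + 2.78*|x|
L = 16, alpha = 0.0269
Iteration 1: beta = 0.0, y = 2.1173 + 0.0*(2.1173 - 2.1173) = 2.1173
  grad(y) = 48.8768, v = y - alpha*grad = 0.8025
  prox(v) = soft_thresh(0.8025, 0.0748) = 0.7277
Iteration 2: beta = 0.3333, y = 0.7277 + 0.3333*(0.7277 - 2.1173) = 0.2645
  grad(y) = 19.2327, v = y - alpha*grad = -0.2528
  prox(v) = soft_thresh(-0.2528, 0.0748) = -0.178
f(x_2) = 8*(-0.178)^2 + 15*(-0.178) + 2.78*|-0.178| = -1.922


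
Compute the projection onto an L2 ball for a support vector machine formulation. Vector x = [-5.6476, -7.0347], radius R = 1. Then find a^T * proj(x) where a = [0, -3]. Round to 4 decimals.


Step 1: Compute ||x|| (intermediates to 6 decimals).
||x|| = sqrt((-5.6476)^2 + (-7.0347)^2) = 9.021219
Step 2: Project.
Since ||x|| > R, scale = R/||x|| = 1/9.021219 = 0.11085, proj(x) = scale * x
proj(x) = [-0.626036, -0.779796]
Step 3: Dot product.
a^T * proj(x) = 0*(-0.626036) - 3*(-0.779796) = 2.3394


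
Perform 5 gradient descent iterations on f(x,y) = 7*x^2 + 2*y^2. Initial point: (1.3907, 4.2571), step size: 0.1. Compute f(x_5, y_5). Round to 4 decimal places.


Gradient descent on f(x,y) = 7*x^2 + 2*y^2.
Starting point: (1.3907, 4.2571), alpha = 0.1
Step 1: grad_x = 2*7*1.3907 = 19.4698, grad_y = 2*2*4.2571 = 17.0284
  x_1 = 1.3907 - 0.1*19.4698 = -0.5563
  y_1 = 4.2571 - 0.1*17.0284 = 2.5543
Step 2: grad_x = 2*7*-0.5563 = -7.7879, grad_y = 2*2*2.5543 = 10.217
  x_2 = -0.5563 - 0.1*-7.7879 = 0.2225
  y_2 = 2.5543 - 0.1*10.217 = 1.5326
Step 3: grad_x = 2*7*0.2225 = 3.1152, grad_y = 2*2*1.5326 = 6.1302
  x_3 = 0.2225 - 0.1*3.1152 = -0.089
  y_3 = 1.5326 - 0.1*6.1302 = 0.9195
Step 4: grad_x = 2*7*-0.089 = -1.2461, grad_y = 2*2*0.9195 = 3.6781
  x_4 = -0.089 - 0.1*-1.2461 = 0.0356
  y_4 = 0.9195 - 0.1*3.6781 = 0.5517
Step 5: grad_x = 2*7*0.0356 = 0.4984, grad_y = 2*2*0.5517 = 2.2069
  x_5 = 0.0356 - 0.1*0.4984 = -0.0142
  y_5 = 0.5517 - 0.1*2.2069 = 0.331
f(-0.0142, 0.331) = 7*(-0.0142)^2 + 2*0.331^2 = 0.2206


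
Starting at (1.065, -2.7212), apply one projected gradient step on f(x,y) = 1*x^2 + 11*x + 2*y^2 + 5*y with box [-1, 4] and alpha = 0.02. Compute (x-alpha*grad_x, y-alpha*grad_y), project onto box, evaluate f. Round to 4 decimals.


Step 1: Compute gradient at (1.065, -2.7212).
grad_x = 2*1*1.065 + 11 = 13.13
grad_y = 2*2*-2.7212 + 5 = -5.8848
Step 2: Gradient step.
x_raw = 1.065 - 0.02*13.13 = 0.8024
y_raw = -2.7212 - 0.02*-5.8848 = -2.6035
Step 3: Project onto [-1, 4].
x_proj = clip(0.8024) = 0.8024
y_proj = clip(-2.6035) = -1.0
Step 4: Evaluate f.
f(0.8024, -1.0) = 6.4702


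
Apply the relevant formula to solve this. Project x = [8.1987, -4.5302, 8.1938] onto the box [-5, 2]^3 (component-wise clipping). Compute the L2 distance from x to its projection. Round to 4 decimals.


Project each component onto [-5, 2].
clip(8.1987) = 2.0, clip(-4.5302) = -4.5302, clip(8.1938) = 2.0
Projection = [2.0, -4.5302, 2.0]
Squared diffs: [38.4239, 0.0, 38.3632]
Distance = sqrt(76.7871) = 8.7628


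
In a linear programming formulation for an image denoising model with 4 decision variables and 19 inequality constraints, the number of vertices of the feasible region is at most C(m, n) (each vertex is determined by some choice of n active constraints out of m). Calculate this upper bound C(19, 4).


Each vertex corresponds to some choice of n active constraints out of m, so the number of vertices is at most C(m, n) = m! / (n!(m-n)!).
m = 19, n = 4
Numerator: 19 * 18 * 17 * 16
Denominator: 4! = 24
C(19, 4) = 3876


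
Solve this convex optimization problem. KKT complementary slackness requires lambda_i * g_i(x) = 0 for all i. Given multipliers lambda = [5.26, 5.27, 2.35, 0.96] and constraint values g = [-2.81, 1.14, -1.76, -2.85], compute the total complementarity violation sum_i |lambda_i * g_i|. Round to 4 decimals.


KKT complementary slackness check:
lambda_1 * g_1 = 5.26 * -2.81 = -14.7806
lambda_2 * g_2 = 5.27 * 1.14 = 6.0078
lambda_3 * g_3 = 2.35 * -1.76 = -4.136
lambda_4 * g_4 = 0.96 * -2.85 = -2.736
Total violation = 14.7806 + 6.0078 + 4.136 + 2.736 = 27.6604


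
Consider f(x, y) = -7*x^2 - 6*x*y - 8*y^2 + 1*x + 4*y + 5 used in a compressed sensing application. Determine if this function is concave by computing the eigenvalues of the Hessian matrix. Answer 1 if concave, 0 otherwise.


The Hessian of f(x,y) = -7*x^2 - 6*x*y - 8*y^2 + 1*x + 4*y + 5 is:
H = [[-14, -6], [-6, -16]]
Trace = -14 - 16 = -30
Determinant = -14*-16 - (-6)^2 = 188
Discriminant = (-30)^2 - 4*188 = 148.0
Eigenvalues: lambda_1 = -21.0828, lambda_2 = -8.9172
The function is concave.

1


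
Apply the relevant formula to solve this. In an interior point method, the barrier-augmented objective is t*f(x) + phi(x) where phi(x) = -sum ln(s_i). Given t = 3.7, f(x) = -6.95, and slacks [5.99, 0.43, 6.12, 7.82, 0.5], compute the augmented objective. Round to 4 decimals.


Step 1: Compute log-barrier.
ln values: [1.7901, -0.844, 1.8116, 2.0567, -0.6931]
phi = -(1.7901 - 0.844 + 1.8116 + 2.0567 - 0.6931) = -4.1212
Step 2: Compute augmented objective.
t*f(x) = 3.7*-6.95 = -25.715
Total = -25.715 - 4.1212 = -29.8362


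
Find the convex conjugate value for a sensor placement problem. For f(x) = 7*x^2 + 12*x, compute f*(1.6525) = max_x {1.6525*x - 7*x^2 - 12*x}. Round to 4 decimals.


f*(y) = sup_x {y*x - a*x^2 - b*x} = sup_x {(y-b)*x - a*x^2}
FOC: (y - b) - 2a*x = 0 => x* = (y - b)/(2a)
x* = (1.6525 - 12)/(2*7) = -0.7391
f*(1.6525) = (y-b)^2/(4a) = (1.6525 - 12)^2/(4*7)
= 107.0708/28 = 3.824


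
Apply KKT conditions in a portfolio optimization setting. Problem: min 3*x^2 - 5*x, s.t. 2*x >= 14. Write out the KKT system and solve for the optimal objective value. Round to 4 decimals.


Step 1: Try lambda = 0 (constraint inactive).
x_unc = 5/(2*3) = 0.8333
Check: 2*0.8333 = 1.6666 < 14 -- violated!
Step 2: Constraint must be active: 2*x = 14
x* = 14/2 = 7.0
lambda = (2*3*7.0 - 5)/2 = 18.5
Step 3: Compute optimal value.
f(x*) = 3*7.0^2 - 5*7.0 = 112.0
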